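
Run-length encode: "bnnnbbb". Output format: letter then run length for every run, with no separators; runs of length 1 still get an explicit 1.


String: "bnnnbbb"
Scanning for consecutive runs:
  'b' x 1
  'n' x 3
  'b' x 3
RLE = "b1n3b3"


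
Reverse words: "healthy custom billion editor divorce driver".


Original: "healthy custom billion editor divorce driver"
Words (1..n): healthy | custom | billion | editor | divorce | driver
Reversed (n..1): driver | divorce | editor | billion | custom | healthy
Result = "driver divorce editor billion custom healthy"


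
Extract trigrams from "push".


Word: "push" (length 4)
Number of trigrams = 4 - 3 + 1 = 2
  Position 0: "pus"
  Position 1: "ush"
Trigrams = "pus", "ush"


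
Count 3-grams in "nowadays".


Word: "nowadays" (length 8)
Number of 3-grams = length - 3 + 1 = 8 - 3 + 1
= 6


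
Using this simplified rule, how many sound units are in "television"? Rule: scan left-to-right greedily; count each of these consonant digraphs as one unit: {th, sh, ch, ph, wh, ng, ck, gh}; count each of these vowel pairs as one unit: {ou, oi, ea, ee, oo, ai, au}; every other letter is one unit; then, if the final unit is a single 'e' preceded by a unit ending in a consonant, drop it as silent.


Word: "television" (10 letters)
Left-to-right scan:
  (1) 't' (letter)
  (2) 'e' (letter)
  (3) 'l' (letter)
  (4) 'e' (letter)
  (5) 'v' (letter)
  (6) 'i' (letter)
  (7) 's' (letter)
  (8) 'i' (letter)
  (9) 'o' (letter)
  (10) 'n' (letter)
Units from scan: 10
Sound units = 10 units


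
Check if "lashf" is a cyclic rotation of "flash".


Word: "flash", Candidate: "lashf"
Method: check if candidate is substring of word+word
"flashflash" contains "lashf"? Yes
Is rotation = Yes


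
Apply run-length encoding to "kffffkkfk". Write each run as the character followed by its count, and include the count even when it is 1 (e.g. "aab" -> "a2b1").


String: "kffffkkfk"
Scanning for consecutive runs:
  'k' x 1
  'f' x 4
  'k' x 2
  'f' x 1
  'k' x 1
RLE = "k1f4k2f1k1"


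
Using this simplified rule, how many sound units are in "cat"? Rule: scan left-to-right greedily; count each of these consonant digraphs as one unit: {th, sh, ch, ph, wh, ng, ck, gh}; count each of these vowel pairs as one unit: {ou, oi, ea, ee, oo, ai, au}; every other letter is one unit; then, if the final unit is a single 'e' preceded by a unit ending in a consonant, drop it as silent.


Word: "cat" (3 letters)
Left-to-right scan:
  (1) 'c' (letter)
  (2) 'a' (letter)
  (3) 't' (letter)
Units from scan: 3
Sound units = 3 units


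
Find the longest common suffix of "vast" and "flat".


Word 1: "vast"
Word 2: "flat"
Comparing from end:
  Pos -1: 't' == 't'
  Pos -2: 's' != 'a' (stop)
LCS = "t" (length 1)


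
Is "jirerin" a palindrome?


Word: "jirerin"
Reversed: "nirerij"
Forward == Backward? jirerin != nirerij
Palindrome = No


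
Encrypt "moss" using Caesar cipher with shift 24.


Word: "moss"
Shift: 24
Each letter → (letter + shift) mod 26:
  'm' (12) + 24 = 10 → 'k'
  'o' (14) + 24 = 12 → 'm'
  's' (18) + 24 = 16 → 'q'
  's' (18) + 24 = 16 → 'q'
Result = "kmqq"


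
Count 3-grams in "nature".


Word: "nature" (length 6)
Number of 3-grams = length - 3 + 1 = 6 - 3 + 1
= 4


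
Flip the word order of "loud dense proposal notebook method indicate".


Original: "loud dense proposal notebook method indicate"
Words (1..n): loud | dense | proposal | notebook | method | indicate
Reversed (n..1): indicate | method | notebook | proposal | dense | loud
Result = "indicate method notebook proposal dense loud"


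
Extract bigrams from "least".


Word: "least" (length 5)
Number of bigrams = 5 - 2 + 1 = 4
  Position 0: "le"
  Position 1: "ea"
  Position 2: "as"
  Position 3: "st"
Bigrams = "le", "ea", "as", "st"


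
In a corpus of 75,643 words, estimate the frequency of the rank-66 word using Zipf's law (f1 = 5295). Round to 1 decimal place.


Zipf's law: f(r) = f(1) / r
f(1) = 5295
f(66) = 5295 / 66
= 80.2 occurrences


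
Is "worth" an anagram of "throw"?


Word 1: "throw" → sorted: hortw
Word 2: "worth" → sorted: hortw
Same letters? hortw == hortw
Anagram = Yes


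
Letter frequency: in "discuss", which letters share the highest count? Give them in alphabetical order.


Word: "discuss"
Letter counts:
  'c': 1
  'd': 1
  'i': 1
  's': 3
  'u': 1
Maximum count = 3
Most frequent = 's' (3 times each)


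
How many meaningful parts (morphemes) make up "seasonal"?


Word: "seasonal"
Morphemes: season | -al
Each morpheme carries meaning
= 2 morphemes


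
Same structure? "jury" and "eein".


Pattern of "jury": [0, 1, 2, 3]
Pattern of "eein": [0, 0, 1, 2]
Patterns do not match
Same pattern = No


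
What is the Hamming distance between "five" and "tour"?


Comparing character by character (same length = 4):
  Pos 0: 'f' vs 't' !=
  Pos 1: 'i' vs 'o' !=
  Pos 2: 'v' vs 'u' !=
  Pos 3: 'e' vs 'r' !=
Hamming distance = 4


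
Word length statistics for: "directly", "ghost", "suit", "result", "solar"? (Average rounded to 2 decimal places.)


Lengths: "directly"=8, "ghost"=5, "suit"=4, "result"=6, "solar"=5
Sum = 28, Count = 5
Average = 28/5 = 5.60
= avg=5.60, min=4, max=8


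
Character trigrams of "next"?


Word: "next" (length 4)
Number of trigrams = 4 - 3 + 1 = 2
  Position 0: "nex"
  Position 1: "ext"
Trigrams = "nex", "ext"


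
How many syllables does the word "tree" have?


Word: "tree"
Syllable breakdown: tree
Counting: 1 part
= 1 syllable


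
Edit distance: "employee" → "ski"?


Word 1: "employee" (length 8)
Word 2: "ski" (length 3)
One optimal edit sequence (insert/delete/substitute each cost 1):
  1. delete 'e'  (+1)
  2. delete 'm'  (+1)
  3. delete 'p'  (+1)
  4. delete 'l'  (+1)
  5. delete 'o'  (+1)
  6. substitute 'y' -> 's'  (+1)
  7. substitute 'e' -> 'k'  (+1)
  8. substitute 'e' -> 'i'  (+1)
Total edit operations: 8
Edit distance = 8


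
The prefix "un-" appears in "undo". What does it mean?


Prefix: un-
Example: undo (un- + do)
Meaning = not / reverse


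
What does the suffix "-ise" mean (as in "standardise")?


Suffix: -ise
Example: standardise = standard + -ise
Meaning = to make


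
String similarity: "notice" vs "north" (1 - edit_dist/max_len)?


Word 1: "notice" (length 6)
Word 2: "north" (length 5)
One optimal edit sequence:
  1. keep 'n'
  2. keep 'o'
  3. delete 't'  (+1)
  4. substitute 'i' -> 'r'  (+1)
  5. substitute 'c' -> 't'  (+1)
  6. substitute 'e' -> 'h'  (+1)
Edit distance = 4
Max length = max(6, 5) = 6
Similarity = 1 - 4/6
= 0.3333


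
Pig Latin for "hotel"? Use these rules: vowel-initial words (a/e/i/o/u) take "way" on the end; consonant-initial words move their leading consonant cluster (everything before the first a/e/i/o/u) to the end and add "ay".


Word: "hotel"
Starts with consonant(s) → move to end, add 'ay'
Consonant cluster: "h"
Pig Latin = "otelhay"


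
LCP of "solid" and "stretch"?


Word 1: "solid"
Word 2: "stretch"
Comparing from start:
  Pos 0: 's' == 's'
  Pos 1: 'o' != 't' (stop)
LCP = "s" (length 1)


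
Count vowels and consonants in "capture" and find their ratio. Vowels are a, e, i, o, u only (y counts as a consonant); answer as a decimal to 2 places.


Word: "capture"
Vowels (a,e,i,o,u): 3
Consonants: 4
Ratio = 3/4
= 0.75


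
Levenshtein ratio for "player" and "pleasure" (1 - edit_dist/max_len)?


Word 1: "player" (length 6)
Word 2: "pleasure" (length 8)
One optimal edit sequence:
  1. keep 'p'
  2. keep 'l'
  3. insert 'e'  (+1)
  4. keep 'a'
  5. substitute 'y' -> 's'  (+1)
  6. substitute 'e' -> 'u'  (+1)
  7. keep 'r'
  8. insert 'e'  (+1)
Edit distance = 4
Max length = max(6, 8) = 8
Similarity = 1 - 4/8
= 0.5000


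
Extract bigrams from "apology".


Word: "apology" (length 7)
Number of bigrams = 7 - 2 + 1 = 6
  Position 0: "ap"
  Position 1: "po"
  Position 2: "ol"
  Position 3: "lo"
  Position 4: "og"
  Position 5: "gy"
Bigrams = "ap", "po", "ol", "lo", "og", "gy"


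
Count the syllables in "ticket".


Word: "ticket"
Syllable breakdown: tick-et
Counting: 2 parts
= 2 syllables


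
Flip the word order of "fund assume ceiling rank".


Original: "fund assume ceiling rank"
Words (1..n): fund | assume | ceiling | rank
Reversed (n..1): rank | ceiling | assume | fund
Result = "rank ceiling assume fund"


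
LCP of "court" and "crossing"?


Word 1: "court"
Word 2: "crossing"
Comparing from start:
  Pos 0: 'c' == 'c'
  Pos 1: 'o' != 'r' (stop)
LCP = "c" (length 1)


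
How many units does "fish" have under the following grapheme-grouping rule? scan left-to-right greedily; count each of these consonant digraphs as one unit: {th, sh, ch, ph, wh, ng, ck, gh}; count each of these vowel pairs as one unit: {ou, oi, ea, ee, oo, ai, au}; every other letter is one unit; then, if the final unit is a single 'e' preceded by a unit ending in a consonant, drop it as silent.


Word: "fish" (4 letters)
Left-to-right scan:
  [1] 'f' (letter)
  [2] 'i' (letter)
  [3] 'sh' (digraph)
Units from scan: 3
Sound units = 3 units


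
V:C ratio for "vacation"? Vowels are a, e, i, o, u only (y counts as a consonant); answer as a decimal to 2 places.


Word: "vacation"
Vowels (a,e,i,o,u): 4
Consonants: 4
Ratio = 4/4
= 1.00


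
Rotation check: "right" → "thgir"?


Word: "right", Candidate: "thgir"
Method: check if candidate is substring of word+word
"rightright" contains "thgir"? No
Is rotation = No


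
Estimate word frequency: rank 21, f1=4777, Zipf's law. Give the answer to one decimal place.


Zipf's law: f(r) = f(1) / r
f(1) = 4777
f(21) = 4777 / 21
= 227.5 occurrences


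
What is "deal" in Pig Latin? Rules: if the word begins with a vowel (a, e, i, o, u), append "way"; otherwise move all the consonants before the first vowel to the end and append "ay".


Word: "deal"
Starts with consonant(s) → move to end, add 'ay'
Consonant cluster: "d"
Pig Latin = "ealday"


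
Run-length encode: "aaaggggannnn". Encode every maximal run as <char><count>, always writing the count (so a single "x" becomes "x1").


String: "aaaggggannnn"
Scanning for consecutive runs:
  'a' x 3
  'g' x 4
  'a' x 1
  'n' x 4
RLE = "a3g4a1n4"


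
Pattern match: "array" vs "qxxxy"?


Pattern of "array": [0, 1, 1, 0, 2]
Pattern of "qxxxy": [0, 1, 1, 1, 2]
Patterns do not match
Same pattern = No


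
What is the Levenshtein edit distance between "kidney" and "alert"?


Word 1: "kidney" (length 6)
Word 2: "alert" (length 5)
One optimal edit sequence (insert/delete/substitute each cost 1):
  1. delete 'k'  (+1)
  2. substitute 'i' -> 'a'  (+1)
  3. substitute 'd' -> 'l'  (+1)
  4. substitute 'n' -> 'e'  (+1)
  5. substitute 'e' -> 'r'  (+1)
  6. substitute 'y' -> 't'  (+1)
Total edit operations: 6
Edit distance = 6


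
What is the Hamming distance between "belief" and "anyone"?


Comparing character by character (same length = 6):
  Pos 0: 'b' vs 'a' !=
  Pos 1: 'e' vs 'n' !=
  Pos 2: 'l' vs 'y' !=
  Pos 3: 'i' vs 'o' !=
  Pos 4: 'e' vs 'n' !=
  Pos 5: 'f' vs 'e' !=
Hamming distance = 6


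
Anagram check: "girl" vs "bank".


Word 1: "girl" → sorted: gilr
Word 2: "bank" → sorted: abkn
Same letters? gilr != abkn
Anagram = No


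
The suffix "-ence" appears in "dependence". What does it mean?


Suffix: -ence
As in: dependence -> depend + -ence
Meaning = state of


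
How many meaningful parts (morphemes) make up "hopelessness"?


Word: "hopelessness"
Morphemes: hope / -less / -ness
Each morpheme carries meaning
= 3 morphemes


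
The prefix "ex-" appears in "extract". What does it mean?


Prefix: ex-
Example: extract = ex- + tract
Meaning = out / former


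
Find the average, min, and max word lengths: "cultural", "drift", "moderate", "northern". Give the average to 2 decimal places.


Lengths: "cultural"=8, "drift"=5, "moderate"=8, "northern"=8
Sum = 29, Count = 4
Average = 29/4 = 7.25
= avg=7.25, min=5, max=8


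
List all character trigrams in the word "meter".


Word: "meter" (length 5)
Number of trigrams = 5 - 3 + 1 = 3
  Position 0: "met"
  Position 1: "ete"
  Position 2: "ter"
Trigrams = "met", "ete", "ter"


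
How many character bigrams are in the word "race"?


Word: "race" (length 4)
Number of 2-grams = length - 2 + 1 = 4 - 2 + 1
= 3


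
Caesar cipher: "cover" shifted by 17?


Word: "cover"
Shift: 17
Each letter → (letter + shift) mod 26:
  'c' (2) + 17 = 19 → 't'
  'o' (14) + 17 = 5 → 'f'
  'v' (21) + 17 = 12 → 'm'
  'e' (4) + 17 = 21 → 'v'
  'r' (17) + 17 = 8 → 'i'
Result = "tfmvi"


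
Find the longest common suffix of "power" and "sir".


Word 1: "power"
Word 2: "sir"
Comparing from end:
  Pos -1: 'r' == 'r'
  Pos -2: 'e' != 'i' (stop)
LCS = "r" (length 1)


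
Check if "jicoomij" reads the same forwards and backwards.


Word: "jicoomij"
Reversed: "jimoocij"
Forward == Backward? jicoomij != jimoocij
Palindrome = No


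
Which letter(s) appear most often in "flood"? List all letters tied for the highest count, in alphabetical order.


Word: "flood"
Letter counts:
  'd': 1
  'f': 1
  'l': 1
  'o': 2
Maximum count = 2
Most frequent = 'o' (2 times each)


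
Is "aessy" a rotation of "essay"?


Word: "essay", Candidate: "aessy"
Method: check if candidate is substring of word+word
"essayessay" contains "aessy"? No
Is rotation = No


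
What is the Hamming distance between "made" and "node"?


Comparing character by character (same length = 4):
  Pos 0: 'm' vs 'n' !=
  Pos 1: 'a' vs 'o' !=
  Pos 2: 'd' vs 'd' =
  Pos 3: 'e' vs 'e' =
Hamming distance = 2


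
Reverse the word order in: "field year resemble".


Original: "field year resemble"
Words (1..n): field | year | resemble
Reversed (n..1): resemble | year | field
Result = "resemble year field"


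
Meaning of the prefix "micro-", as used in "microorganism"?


Prefix: micro-
Example: microorganism (micro- + organism)
Meaning = small


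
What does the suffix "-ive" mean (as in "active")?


Suffix: -ive
Example: active (act + -ive)
Meaning = tending to


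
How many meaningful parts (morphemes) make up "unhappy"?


Word: "unhappy"
Morphemes: un- + happy
Each morpheme carries meaning
= 2 morphemes


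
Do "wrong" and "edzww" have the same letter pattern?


Pattern of "wrong": [0, 1, 2, 3, 4]
Pattern of "edzww": [0, 1, 2, 3, 3]
Patterns do not match
Same pattern = No


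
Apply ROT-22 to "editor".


Word: "editor"
Shift: 22
Each letter → (letter + shift) mod 26:
  'e' (4) + 22 = 0 → 'a'
  'd' (3) + 22 = 25 → 'z'
  'i' (8) + 22 = 4 → 'e'
  't' (19) + 22 = 15 → 'p'
  'o' (14) + 22 = 10 → 'k'
  'r' (17) + 22 = 13 → 'n'
Result = "azepkn"


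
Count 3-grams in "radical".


Word: "radical" (length 7)
Number of 3-grams = length - 3 + 1 = 7 - 3 + 1
= 5


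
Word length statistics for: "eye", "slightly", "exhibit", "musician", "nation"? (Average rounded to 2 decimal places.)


Lengths: "eye"=3, "slightly"=8, "exhibit"=7, "musician"=8, "nation"=6
Sum = 32, Count = 5
Average = 32/5 = 6.40
= avg=6.40, min=3, max=8


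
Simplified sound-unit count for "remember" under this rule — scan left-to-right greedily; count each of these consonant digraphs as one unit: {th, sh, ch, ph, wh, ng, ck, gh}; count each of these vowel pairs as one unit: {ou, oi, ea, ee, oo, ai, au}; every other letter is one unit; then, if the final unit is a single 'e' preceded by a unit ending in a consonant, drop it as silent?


Word: "remember" (8 letters)
Left-to-right scan:
  1. 'r' (letter)
  2. 'e' (letter)
  3. 'm' (letter)
  4. 'e' (letter)
  5. 'm' (letter)
  6. 'b' (letter)
  7. 'e' (letter)
  8. 'r' (letter)
Units from scan: 8
Sound units = 8 units


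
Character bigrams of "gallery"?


Word: "gallery" (length 7)
Number of bigrams = 7 - 2 + 1 = 6
  Position 0: "ga"
  Position 1: "al"
  Position 2: "ll"
  Position 3: "le"
  Position 4: "er"
  Position 5: "ry"
Bigrams = "ga", "al", "ll", "le", "er", "ry"


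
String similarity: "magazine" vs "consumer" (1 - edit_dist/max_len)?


Word 1: "magazine" (length 8)
Word 2: "consumer" (length 8)
One optimal edit sequence:
  1. substitute 'm' -> 'c'  (+1)
  2. substitute 'a' -> 'o'  (+1)
  3. substitute 'g' -> 'n'  (+1)
  4. substitute 'a' -> 's'  (+1)
  5. substitute 'z' -> 'u'  (+1)
  6. substitute 'i' -> 'm'  (+1)
  7. substitute 'n' -> 'e'  (+1)
  8. substitute 'e' -> 'r'  (+1)
Edit distance = 8
Max length = max(8, 8) = 8
Similarity = 1 - 8/8
= 0.0000


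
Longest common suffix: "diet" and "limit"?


Word 1: "diet"
Word 2: "limit"
Comparing from end:
  Pos -1: 't' == 't'
  Pos -2: 'e' != 'i' (stop)
LCS = "t" (length 1)


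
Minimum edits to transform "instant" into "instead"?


Word 1: "instant" (length 7)
Word 2: "instead" (length 7)
One optimal edit sequence (insert/delete/substitute each cost 1):
  1. keep 'i'
  2. keep 'n'
  3. keep 's'
  4. keep 't'
  5. substitute 'a' -> 'e'  (+1)
  6. substitute 'n' -> 'a'  (+1)
  7. substitute 't' -> 'd'  (+1)
Total edit operations: 3
Edit distance = 3


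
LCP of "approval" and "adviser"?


Word 1: "approval"
Word 2: "adviser"
Comparing from start:
  Pos 0: 'a' == 'a'
  Pos 1: 'p' != 'd' (stop)
LCP = "a" (length 1)


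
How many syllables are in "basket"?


Word: "basket"
Syllable breakdown: bas | ket
Counting: 2 parts
= 2 syllables


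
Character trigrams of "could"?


Word: "could" (length 5)
Number of trigrams = 5 - 3 + 1 = 3
  Position 0: "cou"
  Position 1: "oul"
  Position 2: "uld"
Trigrams = "cou", "oul", "uld"


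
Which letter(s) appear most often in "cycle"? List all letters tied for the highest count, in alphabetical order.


Word: "cycle"
Letter counts:
  'c': 2
  'e': 1
  'l': 1
  'y': 1
Maximum count = 2
Most frequent = 'c' (2 times each)


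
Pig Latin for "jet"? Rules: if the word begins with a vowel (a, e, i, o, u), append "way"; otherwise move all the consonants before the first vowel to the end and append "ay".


Word: "jet"
Starts with consonant(s) → move to end, add 'ay'
Consonant cluster: "j"
Pig Latin = "etjay"


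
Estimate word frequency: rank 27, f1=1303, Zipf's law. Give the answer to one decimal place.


Zipf's law: f(r) = f(1) / r
f(1) = 1303
f(27) = 1303 / 27
= 48.3 occurrences


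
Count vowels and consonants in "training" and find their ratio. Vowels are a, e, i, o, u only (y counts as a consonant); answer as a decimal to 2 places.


Word: "training"
Vowels (a,e,i,o,u): 3
Consonants: 5
Ratio = 3/5
= 0.60


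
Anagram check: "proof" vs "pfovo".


Word 1: "proof" → sorted: foopr
Word 2: "pfovo" → sorted: foopv
Same letters? foopr != foopv
Anagram = No


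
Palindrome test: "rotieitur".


Word: "rotieitur"
Reversed: "rutieitor"
Forward == Backward? rotieitur != rutieitor
Palindrome = No


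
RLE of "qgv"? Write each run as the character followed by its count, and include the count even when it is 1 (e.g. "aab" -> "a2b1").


String: "qgv"
Scanning for consecutive runs:
  'q' x 1
  'g' x 1
  'v' x 1
RLE = "q1g1v1"


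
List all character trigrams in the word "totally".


Word: "totally" (length 7)
Number of trigrams = 7 - 3 + 1 = 5
  Position 0: "tot"
  Position 1: "ota"
  Position 2: "tal"
  Position 3: "all"
  Position 4: "lly"
Trigrams = "tot", "ota", "tal", "all", "lly"


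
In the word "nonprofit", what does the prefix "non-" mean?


Prefix: non-
Example: nonprofit = non- + profit
Meaning = not


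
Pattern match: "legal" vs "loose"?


Pattern of "legal": [0, 1, 2, 3, 0]
Pattern of "loose": [0, 1, 1, 2, 3]
Patterns do not match
Same pattern = No


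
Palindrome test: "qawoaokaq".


Word: "qawoaokaq"
Reversed: "qakoaowaq"
Forward == Backward? qawoaokaq != qakoaowaq
Palindrome = No


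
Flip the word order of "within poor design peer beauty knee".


Original: "within poor design peer beauty knee"
Words (1..n): within | poor | design | peer | beauty | knee
Reversed (n..1): knee | beauty | peer | design | poor | within
Result = "knee beauty peer design poor within"


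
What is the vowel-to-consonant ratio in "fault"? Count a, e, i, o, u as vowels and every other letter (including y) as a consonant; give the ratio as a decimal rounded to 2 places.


Word: "fault"
Vowels (a,e,i,o,u): 2
Consonants: 3
Ratio = 2/3
= 0.67


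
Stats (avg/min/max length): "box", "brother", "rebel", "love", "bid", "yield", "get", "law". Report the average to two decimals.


Lengths: "box"=3, "brother"=7, "rebel"=5, "love"=4, "bid"=3, "yield"=5, "get"=3, "law"=3
Sum = 33, Count = 8
Average = 33/8 = 4.13
= avg=4.13, min=3, max=7


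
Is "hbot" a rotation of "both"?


Word: "both", Candidate: "hbot"
Method: check if candidate is substring of word+word
"bothboth" contains "hbot"? Yes
Is rotation = Yes


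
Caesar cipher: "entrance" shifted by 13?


Word: "entrance"
Shift: 13
Each letter → (letter + shift) mod 26:
  'e' (4) + 13 = 17 → 'r'
  'n' (13) + 13 = 0 → 'a'
  't' (19) + 13 = 6 → 'g'
  'r' (17) + 13 = 4 → 'e'
  'a' (0) + 13 = 13 → 'n'
  'n' (13) + 13 = 0 → 'a'
  'c' (2) + 13 = 15 → 'p'
  'e' (4) + 13 = 17 → 'r'
Result = "ragenapr"


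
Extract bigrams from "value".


Word: "value" (length 5)
Number of bigrams = 5 - 2 + 1 = 4
  Position 0: "va"
  Position 1: "al"
  Position 2: "lu"
  Position 3: "ue"
Bigrams = "va", "al", "lu", "ue"


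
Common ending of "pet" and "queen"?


Word 1: "pet"
Word 2: "queen"
Comparing from end:
  Pos -1: 't' != 'n' (stop)
LCS = "" (length 0)


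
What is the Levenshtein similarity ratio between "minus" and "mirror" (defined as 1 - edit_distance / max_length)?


Word 1: "minus" (length 5)
Word 2: "mirror" (length 6)
One optimal edit sequence:
  1. keep 'm'
  2. keep 'i'
  3. insert 'r'  (+1)
  4. substitute 'n' -> 'r'  (+1)
  5. substitute 'u' -> 'o'  (+1)
  6. substitute 's' -> 'r'  (+1)
Edit distance = 4
Max length = max(5, 6) = 6
Similarity = 1 - 4/6
= 0.3333


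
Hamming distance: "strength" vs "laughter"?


Comparing character by character (same length = 8):
  Pos 0: 's' vs 'l' !=
  Pos 1: 't' vs 'a' !=
  Pos 2: 'r' vs 'u' !=
  Pos 3: 'e' vs 'g' !=
  Pos 4: 'n' vs 'h' !=
  Pos 5: 'g' vs 't' !=
  Pos 6: 't' vs 'e' !=
  Pos 7: 'h' vs 'r' !=
Hamming distance = 8


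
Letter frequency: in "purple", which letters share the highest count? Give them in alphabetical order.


Word: "purple"
Letter counts:
  'e': 1
  'l': 1
  'p': 2
  'r': 1
  'u': 1
Maximum count = 2
Most frequent = 'p' (2 times each)


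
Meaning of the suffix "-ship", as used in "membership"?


Suffix: -ship
As in: membership -> member + -ship
Meaning = state / position


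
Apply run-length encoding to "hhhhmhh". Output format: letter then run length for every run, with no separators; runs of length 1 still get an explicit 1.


String: "hhhhmhh"
Scanning for consecutive runs:
  'h' x 4
  'm' x 1
  'h' x 2
RLE = "h4m1h2"


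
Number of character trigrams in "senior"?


Word: "senior" (length 6)
Number of 3-grams = length - 3 + 1 = 6 - 3 + 1
= 4


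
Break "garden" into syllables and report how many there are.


Word: "garden"
Syllable breakdown: gar / den
Counting: 2 parts
= 2 syllables


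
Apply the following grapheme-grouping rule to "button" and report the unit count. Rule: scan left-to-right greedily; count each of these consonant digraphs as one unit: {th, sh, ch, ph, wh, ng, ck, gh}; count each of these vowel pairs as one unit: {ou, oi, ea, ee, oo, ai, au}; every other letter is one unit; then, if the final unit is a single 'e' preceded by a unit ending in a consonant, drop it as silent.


Word: "button" (6 letters)
Left-to-right scan:
  1. 'b' (letter)
  2. 'u' (letter)
  3. 't' (letter)
  4. 't' (letter)
  5. 'o' (letter)
  6. 'n' (letter)
Units from scan: 6
Sound units = 6 units


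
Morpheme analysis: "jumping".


Word: "jumping"
Morphemes: jump / -ing
Each morpheme carries meaning
= 2 morphemes


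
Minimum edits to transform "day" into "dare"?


Word 1: "day" (length 3)
Word 2: "dare" (length 4)
One optimal edit sequence (insert/delete/substitute each cost 1):
  1. keep 'd'
  2. keep 'a'
  3. insert 'r'  (+1)
  4. substitute 'y' -> 'e'  (+1)
Total edit operations: 2
Edit distance = 2


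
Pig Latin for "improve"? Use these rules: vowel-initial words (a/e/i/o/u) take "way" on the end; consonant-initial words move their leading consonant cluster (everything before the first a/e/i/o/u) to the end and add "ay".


Word: "improve"
Starts with vowel → add 'way'
Pig Latin = "improveway"


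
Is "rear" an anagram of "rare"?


Word 1: "rare" → sorted: aerr
Word 2: "rear" → sorted: aerr
Same letters? aerr == aerr
Anagram = Yes


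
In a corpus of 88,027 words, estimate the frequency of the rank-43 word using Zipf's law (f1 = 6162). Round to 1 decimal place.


Zipf's law: f(r) = f(1) / r
f(1) = 6162
f(43) = 6162 / 43
= 143.3 occurrences


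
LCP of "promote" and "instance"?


Word 1: "promote"
Word 2: "instance"
Comparing from start:
  Pos 0: 'p' != 'i' (stop)
LCP = "" (length 0)


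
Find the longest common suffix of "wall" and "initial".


Word 1: "wall"
Word 2: "initial"
Comparing from end:
  Pos -1: 'l' == 'l'
  Pos -2: 'l' != 'a' (stop)
LCS = "l" (length 1)


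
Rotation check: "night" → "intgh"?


Word: "night", Candidate: "intgh"
Method: check if candidate is substring of word+word
"nightnight" contains "intgh"? No
Is rotation = No


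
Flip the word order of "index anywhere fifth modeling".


Original: "index anywhere fifth modeling"
Words (1..n): index | anywhere | fifth | modeling
Reversed (n..1): modeling | fifth | anywhere | index
Result = "modeling fifth anywhere index"


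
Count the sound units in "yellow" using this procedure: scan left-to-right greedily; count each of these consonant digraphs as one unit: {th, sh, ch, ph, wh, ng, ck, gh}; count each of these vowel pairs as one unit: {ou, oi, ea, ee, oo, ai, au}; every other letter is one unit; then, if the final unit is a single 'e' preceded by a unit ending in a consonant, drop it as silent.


Word: "yellow" (6 letters)
Left-to-right scan:
  (1) 'y' (letter)
  (2) 'e' (letter)
  (3) 'l' (letter)
  (4) 'l' (letter)
  (5) 'o' (letter)
  (6) 'w' (letter)
Units from scan: 6
Sound units = 6 units


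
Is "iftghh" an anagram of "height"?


Word 1: "height" → sorted: eghhit
Word 2: "iftghh" → sorted: fghhit
Same letters? eghhit != fghhit
Anagram = No


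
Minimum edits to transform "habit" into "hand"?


Word 1: "habit" (length 5)
Word 2: "hand" (length 4)
One optimal edit sequence (insert/delete/substitute each cost 1):
  1. keep 'h'
  2. keep 'a'
  3. delete 'b'  (+1)
  4. substitute 'i' -> 'n'  (+1)
  5. substitute 't' -> 'd'  (+1)
Total edit operations: 3
Edit distance = 3


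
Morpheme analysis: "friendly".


Word: "friendly"
Morphemes: friend / -ly
Each morpheme carries meaning
= 2 morphemes


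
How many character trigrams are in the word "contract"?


Word: "contract" (length 8)
Number of 3-grams = length - 3 + 1 = 8 - 3 + 1
= 6


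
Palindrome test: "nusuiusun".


Word: "nusuiusun"
Reversed: "nusuiusun"
Forward == Backward? nusuiusun == nusuiusun
Palindrome = Yes


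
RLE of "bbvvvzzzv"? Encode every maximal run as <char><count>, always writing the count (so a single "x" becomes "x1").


String: "bbvvvzzzv"
Scanning for consecutive runs:
  'b' x 2
  'v' x 3
  'z' x 3
  'v' x 1
RLE = "b2v3z3v1"


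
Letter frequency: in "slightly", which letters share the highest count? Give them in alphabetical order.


Word: "slightly"
Letter counts:
  'g': 1
  'h': 1
  'i': 1
  'l': 2
  's': 1
  't': 1
  'y': 1
Maximum count = 2
Most frequent = 'l' (2 times each)


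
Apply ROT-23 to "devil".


Word: "devil"
Shift: 23
Each letter → (letter + shift) mod 26:
  'd' (3) + 23 = 0 → 'a'
  'e' (4) + 23 = 1 → 'b'
  'v' (21) + 23 = 18 → 's'
  'i' (8) + 23 = 5 → 'f'
  'l' (11) + 23 = 8 → 'i'
Result = "absfi"


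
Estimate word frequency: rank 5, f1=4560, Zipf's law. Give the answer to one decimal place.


Zipf's law: f(r) = f(1) / r
f(1) = 4560
f(5) = 4560 / 5
= 912.0 occurrences


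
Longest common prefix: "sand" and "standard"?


Word 1: "sand"
Word 2: "standard"
Comparing from start:
  Pos 0: 's' == 's'
  Pos 1: 'a' != 't' (stop)
LCP = "s" (length 1)


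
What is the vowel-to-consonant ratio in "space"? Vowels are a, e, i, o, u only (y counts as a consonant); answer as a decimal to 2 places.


Word: "space"
Vowels (a,e,i,o,u): 2
Consonants: 3
Ratio = 2/3
= 0.67


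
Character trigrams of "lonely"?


Word: "lonely" (length 6)
Number of trigrams = 6 - 3 + 1 = 4
  Position 0: "lon"
  Position 1: "one"
  Position 2: "nel"
  Position 3: "ely"
Trigrams = "lon", "one", "nel", "ely"


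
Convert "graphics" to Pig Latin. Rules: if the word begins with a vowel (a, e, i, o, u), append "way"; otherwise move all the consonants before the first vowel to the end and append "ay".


Word: "graphics"
Starts with consonant(s) → move to end, add 'ay'
Consonant cluster: "gr"
Pig Latin = "aphicsgray"


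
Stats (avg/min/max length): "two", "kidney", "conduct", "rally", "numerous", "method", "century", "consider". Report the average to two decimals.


Lengths: "two"=3, "kidney"=6, "conduct"=7, "rally"=5, "numerous"=8, "method"=6, "century"=7, "consider"=8
Sum = 50, Count = 8
Average = 50/8 = 6.25
= avg=6.25, min=3, max=8


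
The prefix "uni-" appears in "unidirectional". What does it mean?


Prefix: uni-
As in: unidirectional -> uni- + directional
Meaning = one


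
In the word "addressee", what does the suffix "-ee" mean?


Suffix: -ee
Example: addressee (address + -ee)
Meaning = one who receives


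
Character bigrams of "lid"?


Word: "lid" (length 3)
Number of bigrams = 3 - 2 + 1 = 2
  Position 0: "li"
  Position 1: "id"
Bigrams = "li", "id"


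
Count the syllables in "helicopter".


Word: "helicopter"
Syllable breakdown: hel · i · cop · ter
Counting: 4 parts
= 4 syllables


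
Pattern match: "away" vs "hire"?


Pattern of "away": [0, 1, 0, 2]
Pattern of "hire": [0, 1, 2, 3]
Patterns do not match
Same pattern = No


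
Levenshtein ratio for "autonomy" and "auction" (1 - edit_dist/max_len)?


Word 1: "autonomy" (length 8)
Word 2: "auction" (length 7)
One optimal edit sequence:
  1. keep 'a'
  2. keep 'u'
  3. substitute 't' -> 'c'  (+1)
  4. substitute 'o' -> 't'  (+1)
  5. substitute 'n' -> 'i'  (+1)
  6. keep 'o'
  7. delete 'm'  (+1)
  8. substitute 'y' -> 'n'  (+1)
Edit distance = 5
Max length = max(8, 7) = 8
Similarity = 1 - 5/8
= 0.3750


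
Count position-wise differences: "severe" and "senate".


Comparing character by character (same length = 6):
  Pos 0: 's' vs 's' =
  Pos 1: 'e' vs 'e' =
  Pos 2: 'v' vs 'n' !=
  Pos 3: 'e' vs 'a' !=
  Pos 4: 'r' vs 't' !=
  Pos 5: 'e' vs 'e' =
Hamming distance = 3


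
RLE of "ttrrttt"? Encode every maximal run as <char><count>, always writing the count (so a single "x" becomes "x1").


String: "ttrrttt"
Scanning for consecutive runs:
  't' x 2
  'r' x 2
  't' x 3
RLE = "t2r2t3"


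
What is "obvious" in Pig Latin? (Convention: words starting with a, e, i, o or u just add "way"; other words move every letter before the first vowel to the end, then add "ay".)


Word: "obvious"
Starts with vowel → add 'way'
Pig Latin = "obviousway"


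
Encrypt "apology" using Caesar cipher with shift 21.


Word: "apology"
Shift: 21
Each letter → (letter + shift) mod 26:
  'a' (0) + 21 = 21 → 'v'
  'p' (15) + 21 = 10 → 'k'
  'o' (14) + 21 = 9 → 'j'
  'l' (11) + 21 = 6 → 'g'
  'o' (14) + 21 = 9 → 'j'
  'g' (6) + 21 = 1 → 'b'
  'y' (24) + 21 = 19 → 't'
Result = "vkjgjbt"


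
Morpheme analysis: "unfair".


Word: "unfair"
Morphemes: un- + fair
Each morpheme carries meaning
= 2 morphemes


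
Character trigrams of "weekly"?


Word: "weekly" (length 6)
Number of trigrams = 6 - 3 + 1 = 4
  Position 0: "wee"
  Position 1: "eek"
  Position 2: "ekl"
  Position 3: "kly"
Trigrams = "wee", "eek", "ekl", "kly"


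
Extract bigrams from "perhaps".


Word: "perhaps" (length 7)
Number of bigrams = 7 - 2 + 1 = 6
  Position 0: "pe"
  Position 1: "er"
  Position 2: "rh"
  Position 3: "ha"
  Position 4: "ap"
  Position 5: "ps"
Bigrams = "pe", "er", "rh", "ha", "ap", "ps"


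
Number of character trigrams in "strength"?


Word: "strength" (length 8)
Number of 3-grams = length - 3 + 1 = 8 - 3 + 1
= 6


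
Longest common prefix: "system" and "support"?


Word 1: "system"
Word 2: "support"
Comparing from start:
  Pos 0: 's' == 's'
  Pos 1: 'y' != 'u' (stop)
LCP = "s" (length 1)


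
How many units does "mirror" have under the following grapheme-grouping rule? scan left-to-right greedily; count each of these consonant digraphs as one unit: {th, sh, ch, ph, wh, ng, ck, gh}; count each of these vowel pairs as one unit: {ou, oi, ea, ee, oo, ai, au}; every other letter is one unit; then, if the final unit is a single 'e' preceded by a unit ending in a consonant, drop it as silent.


Word: "mirror" (6 letters)
Left-to-right scan:
  1. 'm' (letter)
  2. 'i' (letter)
  3. 'r' (letter)
  4. 'r' (letter)
  5. 'o' (letter)
  6. 'r' (letter)
Units from scan: 6
Sound units = 6 units


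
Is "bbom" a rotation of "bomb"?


Word: "bomb", Candidate: "bbom"
Method: check if candidate is substring of word+word
"bombbomb" contains "bbom"? Yes
Is rotation = Yes


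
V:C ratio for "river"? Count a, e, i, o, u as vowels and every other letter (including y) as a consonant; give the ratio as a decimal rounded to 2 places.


Word: "river"
Vowels (a,e,i,o,u): 2
Consonants: 3
Ratio = 2/3
= 0.67


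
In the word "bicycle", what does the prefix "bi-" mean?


Prefix: bi-
Example: bicycle = bi- + cycle
Meaning = two


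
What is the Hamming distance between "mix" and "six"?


Comparing character by character (same length = 3):
  Pos 0: 'm' vs 's' !=
  Pos 1: 'i' vs 'i' =
  Pos 2: 'x' vs 'x' =
Hamming distance = 1


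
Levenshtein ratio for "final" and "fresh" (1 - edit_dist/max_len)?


Word 1: "final" (length 5)
Word 2: "fresh" (length 5)
One optimal edit sequence:
  1. keep 'f'
  2. substitute 'i' -> 'r'  (+1)
  3. substitute 'n' -> 'e'  (+1)
  4. substitute 'a' -> 's'  (+1)
  5. substitute 'l' -> 'h'  (+1)
Edit distance = 4
Max length = max(5, 5) = 5
Similarity = 1 - 4/5
= 0.2000


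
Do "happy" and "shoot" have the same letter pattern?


Pattern of "happy": [0, 1, 2, 2, 3]
Pattern of "shoot": [0, 1, 2, 2, 3]
Patterns match
Same pattern = Yes


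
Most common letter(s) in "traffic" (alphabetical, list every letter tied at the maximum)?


Word: "traffic"
Letter counts:
  'a': 1
  'c': 1
  'f': 2
  'i': 1
  'r': 1
  't': 1
Maximum count = 2
Most frequent = 'f' (2 times each)


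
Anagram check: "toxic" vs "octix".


Word 1: "toxic" → sorted: ciotx
Word 2: "octix" → sorted: ciotx
Same letters? ciotx == ciotx
Anagram = Yes


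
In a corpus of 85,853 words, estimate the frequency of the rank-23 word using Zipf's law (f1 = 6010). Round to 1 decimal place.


Zipf's law: f(r) = f(1) / r
f(1) = 6010
f(23) = 6010 / 23
= 261.3 occurrences


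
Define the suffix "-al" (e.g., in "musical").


Suffix: -al
Example: musical (music + -al)
Meaning = relating to


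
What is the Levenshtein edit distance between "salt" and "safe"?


Word 1: "salt" (length 4)
Word 2: "safe" (length 4)
One optimal edit sequence (insert/delete/substitute each cost 1):
  1. keep 's'
  2. keep 'a'
  3. substitute 'l' -> 'f'  (+1)
  4. substitute 't' -> 'e'  (+1)
Total edit operations: 2
Edit distance = 2


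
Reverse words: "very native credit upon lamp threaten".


Original: "very native credit upon lamp threaten"
Words (1..n): very | native | credit | upon | lamp | threaten
Reversed (n..1): threaten | lamp | upon | credit | native | very
Result = "threaten lamp upon credit native very"


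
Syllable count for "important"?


Word: "important"
Syllable breakdown: im-por-tant
Counting: 3 parts
= 3 syllables


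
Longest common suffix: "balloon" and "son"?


Word 1: "balloon"
Word 2: "son"
Comparing from end:
  Pos -1: 'n' == 'n'
  Pos -2: 'o' == 'o'
  Pos -3: 'o' != 's' (stop)
LCS = "on" (length 2)


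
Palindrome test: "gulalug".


Word: "gulalug"
Reversed: "gulalug"
Forward == Backward? gulalug == gulalug
Palindrome = Yes


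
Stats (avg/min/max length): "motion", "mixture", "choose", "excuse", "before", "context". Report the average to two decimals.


Lengths: "motion"=6, "mixture"=7, "choose"=6, "excuse"=6, "before"=6, "context"=7
Sum = 38, Count = 6
Average = 38/6 = 6.33
= avg=6.33, min=6, max=7


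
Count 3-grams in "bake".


Word: "bake" (length 4)
Number of 3-grams = length - 3 + 1 = 4 - 3 + 1
= 2


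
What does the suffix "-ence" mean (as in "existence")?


Suffix: -ence
As in: existence -> exist + -ence
Meaning = state of


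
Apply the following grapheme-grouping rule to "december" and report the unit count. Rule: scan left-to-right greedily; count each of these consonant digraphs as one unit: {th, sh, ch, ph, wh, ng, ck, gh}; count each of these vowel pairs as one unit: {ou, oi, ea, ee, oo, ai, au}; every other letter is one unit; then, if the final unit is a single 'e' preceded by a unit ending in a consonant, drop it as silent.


Word: "december" (8 letters)
Left-to-right scan:
  1. 'd' (letter)
  2. 'e' (letter)
  3. 'c' (letter)
  4. 'e' (letter)
  5. 'm' (letter)
  6. 'b' (letter)
  7. 'e' (letter)
  8. 'r' (letter)
Units from scan: 8
Sound units = 8 units


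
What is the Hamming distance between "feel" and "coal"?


Comparing character by character (same length = 4):
  Pos 0: 'f' vs 'c' !=
  Pos 1: 'e' vs 'o' !=
  Pos 2: 'e' vs 'a' !=
  Pos 3: 'l' vs 'l' =
Hamming distance = 3


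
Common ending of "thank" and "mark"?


Word 1: "thank"
Word 2: "mark"
Comparing from end:
  Pos -1: 'k' == 'k'
  Pos -2: 'n' != 'r' (stop)
LCS = "k" (length 1)


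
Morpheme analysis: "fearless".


Word: "fearless"
Morphemes: fear | -less
Each morpheme carries meaning
= 2 morphemes


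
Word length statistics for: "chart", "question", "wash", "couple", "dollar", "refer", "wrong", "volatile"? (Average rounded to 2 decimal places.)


Lengths: "chart"=5, "question"=8, "wash"=4, "couple"=6, "dollar"=6, "refer"=5, "wrong"=5, "volatile"=8
Sum = 47, Count = 8
Average = 47/8 = 5.88
= avg=5.88, min=4, max=8


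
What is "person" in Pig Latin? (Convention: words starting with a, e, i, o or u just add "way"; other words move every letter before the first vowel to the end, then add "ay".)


Word: "person"
Starts with consonant(s) → move to end, add 'ay'
Consonant cluster: "p"
Pig Latin = "ersonpay"


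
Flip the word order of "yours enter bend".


Original: "yours enter bend"
Words (1..n): yours | enter | bend
Reversed (n..1): bend | enter | yours
Result = "bend enter yours"


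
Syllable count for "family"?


Word: "family"
Syllable breakdown: fam / i / ly
Counting: 3 parts
= 3 syllables


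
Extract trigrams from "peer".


Word: "peer" (length 4)
Number of trigrams = 4 - 3 + 1 = 2
  Position 0: "pee"
  Position 1: "eer"
Trigrams = "pee", "eer"


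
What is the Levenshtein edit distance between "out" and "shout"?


Word 1: "out" (length 3)
Word 2: "shout" (length 5)
One optimal edit sequence (insert/delete/substitute each cost 1):
  1. insert 's'  (+1)
  2. insert 'h'  (+1)
  3. keep 'o'
  4. keep 'u'
  5. keep 't'
Total edit operations: 2
Edit distance = 2


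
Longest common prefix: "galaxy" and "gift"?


Word 1: "galaxy"
Word 2: "gift"
Comparing from start:
  Pos 0: 'g' == 'g'
  Pos 1: 'a' != 'i' (stop)
LCP = "g" (length 1)
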